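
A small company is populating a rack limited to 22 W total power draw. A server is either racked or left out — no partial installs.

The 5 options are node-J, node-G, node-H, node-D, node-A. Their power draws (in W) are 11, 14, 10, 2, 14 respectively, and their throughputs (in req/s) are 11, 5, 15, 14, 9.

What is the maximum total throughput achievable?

Treat it as a binary knapsack problem.
node-J + node-H: power draw 11 + 10 = 21 ≤ 22, throughput 11 + 15 = 26.
node-H + node-D: power draw 10 + 2 = 12 ≤ 22, throughput 15 + 14 = 29.
Best is node-H and node-D with total throughput 29.

29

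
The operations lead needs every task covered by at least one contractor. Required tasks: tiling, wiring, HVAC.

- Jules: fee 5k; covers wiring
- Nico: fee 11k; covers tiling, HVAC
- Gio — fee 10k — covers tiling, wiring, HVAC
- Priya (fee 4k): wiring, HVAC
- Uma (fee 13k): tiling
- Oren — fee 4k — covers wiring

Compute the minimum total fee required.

10

This is a weighted set-cover instance.
Gio alone covers tiling, wiring, HVAC — every task.
Total fee: 10.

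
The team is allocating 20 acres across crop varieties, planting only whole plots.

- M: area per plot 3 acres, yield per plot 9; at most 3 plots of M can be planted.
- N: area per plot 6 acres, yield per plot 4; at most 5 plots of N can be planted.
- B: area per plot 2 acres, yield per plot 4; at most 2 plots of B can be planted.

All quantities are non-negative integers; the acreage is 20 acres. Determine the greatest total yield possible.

M has the best ratio (9/3); taking only M gives at most 3×9 = 27 (stopped by the supply cap of 3).
Mixing does better — 3×M, 1×N, and 2×B: area 19 ≤ 20, yield 3·9 + 1·4 + 2·4 = 39.

39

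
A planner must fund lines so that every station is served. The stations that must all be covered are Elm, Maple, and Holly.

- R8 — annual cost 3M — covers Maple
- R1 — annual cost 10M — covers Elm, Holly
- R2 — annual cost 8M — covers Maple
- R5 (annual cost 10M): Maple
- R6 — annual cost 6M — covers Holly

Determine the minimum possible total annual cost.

Choose R8 and R1: together they cover Elm, Maple, Holly — every station.
Total annual cost: 3 + 10 = 13.
No cover costs less than 13.

13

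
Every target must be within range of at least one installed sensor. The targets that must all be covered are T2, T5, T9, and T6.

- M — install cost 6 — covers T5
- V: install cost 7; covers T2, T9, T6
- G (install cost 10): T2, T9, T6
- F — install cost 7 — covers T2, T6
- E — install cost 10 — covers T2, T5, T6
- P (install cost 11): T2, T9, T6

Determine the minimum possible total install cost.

13

This is a weighted set-cover instance.
Choose M and V: together they cover T2, T5, T9, T6 — every target.
Total install cost: 6 + 7 = 13.
No cover costs less than 13.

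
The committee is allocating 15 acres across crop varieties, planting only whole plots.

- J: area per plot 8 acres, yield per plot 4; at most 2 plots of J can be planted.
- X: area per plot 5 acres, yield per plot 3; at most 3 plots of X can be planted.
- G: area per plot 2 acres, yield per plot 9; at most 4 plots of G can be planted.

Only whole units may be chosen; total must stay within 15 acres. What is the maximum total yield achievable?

4×G: area 8 ≤ 15, yield 4·9 = 36.
1×X and 4×G: area 13 ≤ 15, yield 1·3 + 4·9 = 39.
Best is 39.

39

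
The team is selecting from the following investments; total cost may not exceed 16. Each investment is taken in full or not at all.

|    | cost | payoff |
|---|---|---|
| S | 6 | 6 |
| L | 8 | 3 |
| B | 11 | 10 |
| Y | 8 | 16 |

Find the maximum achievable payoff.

Allowing fractional choices, the relaxed optimum would be about 23.8, but investments are indivisible.
Y: cost 8 ≤ 16, payoff 16.
S + Y: cost 6 + 8 = 14 ≤ 16, payoff 6 + 16 = 22.
L + Y: cost 8 + 8 = 16 ≤ 16, payoff 3 + 16 = 19.
Best is S and Y with total payoff 22.

22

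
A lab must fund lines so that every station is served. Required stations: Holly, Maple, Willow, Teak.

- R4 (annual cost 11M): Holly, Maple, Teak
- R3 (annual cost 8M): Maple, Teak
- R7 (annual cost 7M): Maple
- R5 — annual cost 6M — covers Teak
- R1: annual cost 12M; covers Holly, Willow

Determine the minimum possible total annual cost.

20

The greedy cost-per-new-station heuristic would pick R4 and R1 for 23, but a cheaper cover exists.
Choose R3 and R1: together they cover Holly, Maple, Willow, Teak — every station.
Total annual cost: 8 + 12 = 20.
No cover costs less than 20.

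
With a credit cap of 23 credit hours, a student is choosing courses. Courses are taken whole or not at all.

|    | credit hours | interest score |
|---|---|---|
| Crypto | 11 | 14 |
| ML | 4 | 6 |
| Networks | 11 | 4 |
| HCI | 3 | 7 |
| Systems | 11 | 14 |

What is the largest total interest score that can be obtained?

Treat it as a binary knapsack problem.
Take Crypto and Systems: credit hours 11 + 11 = 22 ≤ 23, interest score 14 + 14 = 28.
No other feasible combination does better.

28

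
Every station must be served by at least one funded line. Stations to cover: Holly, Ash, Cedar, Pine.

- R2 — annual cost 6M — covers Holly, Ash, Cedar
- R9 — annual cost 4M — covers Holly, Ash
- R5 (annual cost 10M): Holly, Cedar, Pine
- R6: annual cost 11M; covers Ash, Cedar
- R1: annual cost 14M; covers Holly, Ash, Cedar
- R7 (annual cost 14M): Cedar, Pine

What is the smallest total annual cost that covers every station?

The greedy cost-per-new-station heuristic would pick R2 and R5 for 16, but a cheaper cover exists.
Choose R9 and R5: together they cover Holly, Ash, Cedar, Pine — every station.
Total annual cost: 4 + 10 = 14.
No cover costs less than 14.

14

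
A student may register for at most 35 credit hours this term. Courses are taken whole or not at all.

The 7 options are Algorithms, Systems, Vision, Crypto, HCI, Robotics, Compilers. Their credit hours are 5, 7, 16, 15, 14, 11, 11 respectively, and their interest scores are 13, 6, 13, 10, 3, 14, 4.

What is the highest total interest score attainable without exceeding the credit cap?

Algorithms + Crypto + Robotics: credit hours 5 + 15 + 11 = 31 ≤ 35, interest score 13 + 10 + 14 = 37.
Algorithms + Systems + Robotics + Compilers: credit hours 5 + 7 + 11 + 11 = 34 ≤ 35, interest score 13 + 6 + 14 + 4 = 37.
Algorithms + Vision + Robotics: credit hours 5 + 16 + 11 = 32 ≤ 35, interest score 13 + 13 + 14 = 40.
Best is Algorithms, Vision, and Robotics with total interest score 40.

40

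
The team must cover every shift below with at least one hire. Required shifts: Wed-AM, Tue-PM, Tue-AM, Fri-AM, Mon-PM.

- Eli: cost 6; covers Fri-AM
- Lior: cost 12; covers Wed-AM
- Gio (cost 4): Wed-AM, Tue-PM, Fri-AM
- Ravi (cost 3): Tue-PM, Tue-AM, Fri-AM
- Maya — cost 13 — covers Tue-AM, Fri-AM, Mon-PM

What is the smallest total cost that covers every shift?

This is a weighted set-cover instance.
The greedy cost-per-new-shift heuristic would pick Ravi, Gio, and Maya for 20, but a cheaper cover exists.
Choose Gio and Maya: together they cover Wed-AM, Tue-PM, Tue-AM, Fri-AM, Mon-PM — every shift.
Total cost: 4 + 13 = 17.
No cover costs less than 17.

17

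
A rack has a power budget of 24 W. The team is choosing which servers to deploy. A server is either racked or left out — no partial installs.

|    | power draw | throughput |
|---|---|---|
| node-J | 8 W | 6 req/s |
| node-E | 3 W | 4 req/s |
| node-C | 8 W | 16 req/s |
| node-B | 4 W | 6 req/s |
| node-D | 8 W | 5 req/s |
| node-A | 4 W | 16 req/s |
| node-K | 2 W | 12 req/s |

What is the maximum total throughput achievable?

Allowing fractional choices, the relaxed optimum would be about 56.2, but servers are indivisible.
node-E + node-C + node-B + node-A + node-K: power draw 3 + 8 + 4 + 4 + 2 = 21 ≤ 24, throughput 4 + 16 + 6 + 16 + 12 = 54.
node-C + node-B + node-A + node-K: power draw 8 + 4 + 4 + 2 = 18 ≤ 24, throughput 16 + 6 + 16 + 12 = 50.
Best is node-E, node-C, node-B, node-A, and node-K with total throughput 54.

54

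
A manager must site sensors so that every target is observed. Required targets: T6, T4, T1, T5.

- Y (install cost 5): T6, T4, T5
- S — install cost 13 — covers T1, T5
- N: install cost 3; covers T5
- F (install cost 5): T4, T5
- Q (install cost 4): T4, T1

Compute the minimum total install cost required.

9

This is an integer covering problem.
Choose Y and Q: together they cover T6, T4, T1, T5 — every target.
Total install cost: 5 + 4 = 9.
No cover costs less than 9.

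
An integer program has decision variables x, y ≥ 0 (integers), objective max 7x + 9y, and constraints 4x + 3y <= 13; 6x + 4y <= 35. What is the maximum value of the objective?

36

(x,y)=(0,4): 4·0+3·4=12≤13, 6·0+4·4=16≤35, objective 36.
(x,y)=(1,3): 4·1+3·3=13≤13, 6·1+4·3=18≤35, objective 34.
Maximum is 36 at (x,y)=(0,4).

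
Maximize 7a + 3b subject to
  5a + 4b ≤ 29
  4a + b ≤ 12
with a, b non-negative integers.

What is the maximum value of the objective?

(a,b)=(2,4): 5·2+4·4=26≤29, 4·2+1·4=12≤12, objective 26.
(a,b)=(1,6): 5·1+4·6=29≤29, 4·1+1·6=10≤12, objective 25.
(a,b)=(2,3): 5·2+4·3=22≤29, 4·2+1·3=11≤12, objective 23.
No feasible integer point exceeds 26.

26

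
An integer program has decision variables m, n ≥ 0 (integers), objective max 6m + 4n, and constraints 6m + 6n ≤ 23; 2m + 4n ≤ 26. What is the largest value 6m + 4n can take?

(m,n)=(3,0) is feasible, giving 18.
(m,n)=(2,1) is feasible, giving 16.
(m,n)=(2,0) is feasible, giving 12.
No feasible integer point exceeds 18.

18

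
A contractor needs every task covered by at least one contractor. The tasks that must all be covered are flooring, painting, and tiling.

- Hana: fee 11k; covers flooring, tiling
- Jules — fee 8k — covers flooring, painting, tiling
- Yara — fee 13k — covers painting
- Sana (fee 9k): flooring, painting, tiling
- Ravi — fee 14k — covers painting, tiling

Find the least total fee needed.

Jules alone covers flooring, painting, tiling — every task.
Total fee: 8.
No cover costs less than 8.

8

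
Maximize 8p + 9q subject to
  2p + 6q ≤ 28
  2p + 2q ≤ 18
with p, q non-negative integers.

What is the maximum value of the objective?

74

(p,q)=(7,2): 2·7+6·2=26≤28, 2·7+2·2=18≤18, objective 74.
(p,q)=(8,1): 2·8+6·1=22≤28, 2·8+2·1=18≤18, objective 73.
(p,q)=(5,3): 2·5+6·3=28≤28, 2·5+2·3=16≤18, objective 67.
(p,q)=(6,2): 2·6+6·2=24≤28, 2·6+2·2=16≤18, objective 66.
The best lattice point is (7,2), giving 74.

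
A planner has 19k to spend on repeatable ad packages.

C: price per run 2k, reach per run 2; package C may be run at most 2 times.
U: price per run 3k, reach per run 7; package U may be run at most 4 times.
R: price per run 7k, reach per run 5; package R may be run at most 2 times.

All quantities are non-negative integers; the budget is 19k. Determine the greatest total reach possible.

U has the best ratio (7/3); taking only U gives at most 4×7 = 28 (stopped by the supply cap of 4).
Mixing does better — 4×U and 1×R: price 19 ≤ 19, reach 4·7 + 1·5 = 33.

33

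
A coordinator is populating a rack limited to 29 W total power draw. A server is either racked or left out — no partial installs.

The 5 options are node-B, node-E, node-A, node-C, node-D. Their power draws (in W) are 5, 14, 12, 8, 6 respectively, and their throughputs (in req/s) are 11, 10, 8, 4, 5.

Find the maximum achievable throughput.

26

node-B + node-A + node-D: power draw 5 + 12 + 6 = 23 ≤ 29, throughput 11 + 8 + 5 = 24.
node-B + node-E + node-C: power draw 5 + 14 + 8 = 27 ≤ 29, throughput 11 + 10 + 4 = 25.
node-B + node-E + node-D: power draw 5 + 14 + 6 = 25 ≤ 29, throughput 11 + 10 + 5 = 26.
Best is node-B, node-E, and node-D with total throughput 26.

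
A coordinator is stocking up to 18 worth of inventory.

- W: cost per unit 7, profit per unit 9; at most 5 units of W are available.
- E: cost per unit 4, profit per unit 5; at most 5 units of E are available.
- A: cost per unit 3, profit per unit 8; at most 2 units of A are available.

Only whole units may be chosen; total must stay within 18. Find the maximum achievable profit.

This is a bounded integer knapsack.
A has the best ratio (8/3); taking only A gives at most 2×8 = 16 (stopped by the supply cap of 2).
Mixing does better — 3×E and 2×A: cost 18 ≤ 18, profit 3·5 + 2·8 = 31.

31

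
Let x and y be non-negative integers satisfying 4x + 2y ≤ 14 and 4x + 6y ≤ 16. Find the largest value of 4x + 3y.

12

Relaxing integrality, the LP optimum is 14.50 at (x,y) = (3.25, 0.5), which is not an integer point.
(x,y)=(3,0): 4·3+2·0=12≤14, 4·3+6·0=12≤16, objective 12.
(x,y)=(2,1): 4·2+2·1=10≤14, 4·2+6·1=14≤16, objective 11.
(x,y)=(2,0): 4·2+2·0=8≤14, 4·2+6·0=8≤16, objective 8.
Maximum is 12 at (x,y)=(3,0).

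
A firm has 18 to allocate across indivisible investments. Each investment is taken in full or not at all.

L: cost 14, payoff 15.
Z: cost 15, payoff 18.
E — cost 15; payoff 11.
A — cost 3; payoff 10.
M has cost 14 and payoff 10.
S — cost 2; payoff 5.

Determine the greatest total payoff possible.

28

Take Z and A: cost 15 + 3 = 18 ≤ 18, payoff 18 + 10 = 28.
No other feasible combination does better.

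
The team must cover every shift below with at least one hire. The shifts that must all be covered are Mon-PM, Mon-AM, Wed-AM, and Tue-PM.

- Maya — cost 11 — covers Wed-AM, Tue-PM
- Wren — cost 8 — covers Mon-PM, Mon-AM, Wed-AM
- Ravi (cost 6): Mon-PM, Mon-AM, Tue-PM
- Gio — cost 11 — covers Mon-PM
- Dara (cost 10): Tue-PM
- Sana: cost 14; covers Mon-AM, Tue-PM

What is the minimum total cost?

Choose Wren and Ravi: together they cover Mon-PM, Mon-AM, Wed-AM, Tue-PM — every shift.
Total cost: 8 + 6 = 14.

14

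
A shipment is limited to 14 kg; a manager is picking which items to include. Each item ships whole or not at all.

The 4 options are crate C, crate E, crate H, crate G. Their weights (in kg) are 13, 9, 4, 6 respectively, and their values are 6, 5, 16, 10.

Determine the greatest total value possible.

This is an integer program with binary decision variables.
Allowing fractional choices, the relaxed optimum would be about 28.2, but items are indivisible.
crate H + crate G: weight 4 + 6 = 10 ≤ 14, value 16 + 10 = 26.
crate E + crate H: weight 9 + 4 = 13 ≤ 14, value 5 + 16 = 21.
Best is crate H and crate G with total value 26.

26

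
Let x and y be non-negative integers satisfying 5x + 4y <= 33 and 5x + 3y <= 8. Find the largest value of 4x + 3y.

The continuous relaxation peaks at (0, 2.67) with value 8.00; rounding to a feasible lattice point costs some objective.
(x,y)=(1,1): 5·1+4·1=9≤33, 5·1+3·1=8≤8, objective 7.
(x,y)=(0,2): 5·0+4·2=8≤33, 5·0+3·2=6≤8, objective 6.
The best lattice point is (1,1), giving 7.

7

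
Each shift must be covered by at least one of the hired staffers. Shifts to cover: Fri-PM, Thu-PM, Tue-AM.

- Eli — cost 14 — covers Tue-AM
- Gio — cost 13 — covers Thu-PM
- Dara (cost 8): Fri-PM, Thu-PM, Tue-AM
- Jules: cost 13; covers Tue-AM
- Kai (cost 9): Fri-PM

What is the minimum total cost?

Dara alone covers Fri-PM, Thu-PM, Tue-AM — every shift.
Total cost: 8.
No cover costs less than 8.

8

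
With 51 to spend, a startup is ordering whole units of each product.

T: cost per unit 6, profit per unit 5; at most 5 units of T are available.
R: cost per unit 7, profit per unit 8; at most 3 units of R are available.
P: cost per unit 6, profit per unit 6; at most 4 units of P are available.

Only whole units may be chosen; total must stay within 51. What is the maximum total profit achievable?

53

Take 1×T, 3×R, and 4×P: cost 51 ≤ 51, profit 1·5 + 3·8 + 4·6 = 53.
R has the best ratio (8/7) and is taken to its limit of 3; remaining capacity is filled optimally with the others.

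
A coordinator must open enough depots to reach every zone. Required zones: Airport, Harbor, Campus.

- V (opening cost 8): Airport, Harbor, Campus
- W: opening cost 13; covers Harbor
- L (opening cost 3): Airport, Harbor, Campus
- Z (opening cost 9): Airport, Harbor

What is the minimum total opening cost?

This is an integer covering problem.
L alone covers Airport, Harbor, Campus — every zone.
Total opening cost: 3.

3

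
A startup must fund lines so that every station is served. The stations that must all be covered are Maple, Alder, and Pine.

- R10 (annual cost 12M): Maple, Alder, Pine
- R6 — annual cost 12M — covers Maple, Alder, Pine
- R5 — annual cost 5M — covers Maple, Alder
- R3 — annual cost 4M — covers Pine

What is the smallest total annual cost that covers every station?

Choose R5 and R3: together they cover Maple, Alder, Pine — every station.
Total annual cost: 5 + 4 = 9.
No cover costs less than 9.

9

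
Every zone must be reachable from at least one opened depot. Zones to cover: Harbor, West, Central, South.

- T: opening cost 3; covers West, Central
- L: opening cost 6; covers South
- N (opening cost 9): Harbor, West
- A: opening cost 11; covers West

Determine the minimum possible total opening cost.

This is an integer covering problem.
Choose T, L, and N: together they cover Harbor, West, Central, South — every zone.
Total opening cost: 3 + 6 + 9 = 18.
No cover costs less than 18.

18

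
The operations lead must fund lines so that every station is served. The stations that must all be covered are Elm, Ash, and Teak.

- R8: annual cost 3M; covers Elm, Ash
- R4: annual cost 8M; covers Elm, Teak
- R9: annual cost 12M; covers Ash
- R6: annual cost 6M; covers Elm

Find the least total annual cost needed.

11

Choose R8 and R4: together they cover Elm, Ash, Teak — every station.
Total annual cost: 3 + 8 = 11.
No cover costs less than 11.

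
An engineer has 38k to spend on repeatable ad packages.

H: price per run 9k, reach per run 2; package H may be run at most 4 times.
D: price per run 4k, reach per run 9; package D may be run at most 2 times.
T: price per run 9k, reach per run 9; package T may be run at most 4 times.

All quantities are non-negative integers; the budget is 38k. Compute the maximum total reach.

45

This is a bounded integer knapsack.
1×H, 2×D, and 2×T: price 35 ≤ 38, reach 1·2 + 2·9 + 2·9 = 38.
2×D and 3×T: price 35 ≤ 38, reach 2·9 + 3·9 = 45.
Best is 45.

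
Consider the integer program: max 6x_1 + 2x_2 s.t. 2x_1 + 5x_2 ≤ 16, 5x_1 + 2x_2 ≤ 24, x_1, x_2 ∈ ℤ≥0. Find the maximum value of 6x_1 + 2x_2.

26

Relaxing integrality, the LP optimum is 28.80 at (x_1,x_2) = (4.8, 0), which is not an integer point.
(x_1,x_2)=(4,1) is feasible, giving 26.
(x_1,x_2)=(4,0) is feasible, giving 24.
(x_1,x_2)=(3,2) is feasible, giving 22.
(x_1,x_2)=(3,1) is feasible, giving 20.
No feasible integer point exceeds 26.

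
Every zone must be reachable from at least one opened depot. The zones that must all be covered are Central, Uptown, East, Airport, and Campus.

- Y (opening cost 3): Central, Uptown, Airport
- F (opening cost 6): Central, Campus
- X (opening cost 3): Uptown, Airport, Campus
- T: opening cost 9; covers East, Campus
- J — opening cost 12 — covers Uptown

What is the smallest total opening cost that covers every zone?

This is an integer covering problem.
The greedy cost-per-new-zone heuristic would pick Y, X, and T for 15, but a cheaper cover exists.
Choose Y and T: together they cover Central, Uptown, East, Airport, Campus — every zone.
Total opening cost: 3 + 9 = 12.
No cover costs less than 12.

12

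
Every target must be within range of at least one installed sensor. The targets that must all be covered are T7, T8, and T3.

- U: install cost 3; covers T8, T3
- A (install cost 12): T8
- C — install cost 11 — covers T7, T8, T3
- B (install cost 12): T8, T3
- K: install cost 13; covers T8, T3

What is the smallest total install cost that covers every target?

The greedy cost-per-new-target heuristic would pick U and C for 14, but a cheaper cover exists.
C alone covers T7, T8, T3 — every target.
Total install cost: 11.
No cover costs less than 11.

11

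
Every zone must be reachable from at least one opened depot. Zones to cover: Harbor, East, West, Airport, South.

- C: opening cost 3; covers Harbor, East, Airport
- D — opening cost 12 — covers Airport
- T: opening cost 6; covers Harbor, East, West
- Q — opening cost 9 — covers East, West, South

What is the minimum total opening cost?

12

This is an integer covering problem.
Choose C and Q: together they cover Harbor, East, West, Airport, South — every zone.
Total opening cost: 3 + 9 = 12.
No cover costs less than 12.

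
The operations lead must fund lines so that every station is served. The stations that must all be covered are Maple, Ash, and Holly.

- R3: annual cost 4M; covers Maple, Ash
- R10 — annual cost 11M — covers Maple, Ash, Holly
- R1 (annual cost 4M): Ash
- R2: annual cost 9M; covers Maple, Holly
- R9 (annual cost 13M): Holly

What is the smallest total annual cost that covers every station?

The greedy cost-per-new-station heuristic would pick R3 and R2 for 13, but a cheaper cover exists.
R10 alone covers Maple, Ash, Holly — every station.
Total annual cost: 11.
No cover costs less than 11.

11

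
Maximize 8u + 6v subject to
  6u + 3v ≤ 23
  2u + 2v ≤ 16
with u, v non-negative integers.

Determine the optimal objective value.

42

The continuous relaxation peaks at (0, 7.67) with value 46.00; rounding to a feasible lattice point costs some objective.
(u,v)=(0,7): 6·0+3·7=21≤23, 2·0+2·7=14≤16, objective 42.
(u,v)=(0,6): 6·0+3·6=18≤23, 2·0+2·6=12≤16, objective 36.
The best lattice point is (0,7), giving 42.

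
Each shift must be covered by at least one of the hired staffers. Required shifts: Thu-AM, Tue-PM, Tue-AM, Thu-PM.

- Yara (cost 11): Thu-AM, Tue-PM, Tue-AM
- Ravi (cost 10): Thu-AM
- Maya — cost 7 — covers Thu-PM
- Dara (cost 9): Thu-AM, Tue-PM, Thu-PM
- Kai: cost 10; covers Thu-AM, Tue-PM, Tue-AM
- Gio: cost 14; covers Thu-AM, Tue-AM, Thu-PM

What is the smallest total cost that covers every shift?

17

The greedy cost-per-new-shift heuristic would pick Dara and Kai for 19, but a cheaper cover exists.
Choose Maya and Kai: together they cover Thu-AM, Tue-PM, Tue-AM, Thu-PM — every shift.
Total cost: 7 + 10 = 17.
No cover costs less than 17.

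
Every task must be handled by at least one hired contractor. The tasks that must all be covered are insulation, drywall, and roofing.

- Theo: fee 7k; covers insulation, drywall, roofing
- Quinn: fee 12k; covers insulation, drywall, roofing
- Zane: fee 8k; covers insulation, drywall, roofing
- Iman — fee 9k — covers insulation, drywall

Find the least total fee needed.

7

Theo alone covers insulation, drywall, roofing — every task.
Total fee: 7.
No cover costs less than 7.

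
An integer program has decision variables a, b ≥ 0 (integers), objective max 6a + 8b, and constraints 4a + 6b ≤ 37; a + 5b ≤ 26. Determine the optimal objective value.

54

(a,b)=(9,0): 4·9+6·0=36≤37, 1·9+5·0=9≤26, objective 54.
(a,b)=(8,0): 4·8+6·0=32≤37, 1·8+5·0=8≤26, objective 48.
The best lattice point is (9,0), giving 54.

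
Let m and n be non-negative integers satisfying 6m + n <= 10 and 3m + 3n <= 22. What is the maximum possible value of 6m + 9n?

(m,n)=(0,7): 6·0+1·7=7≤10, 3·0+3·7=21≤22, objective 63.
(m,n)=(0,6): 6·0+1·6=6≤10, 3·0+3·6=18≤22, objective 54.
Maximum is 63 at (m,n)=(0,7).

63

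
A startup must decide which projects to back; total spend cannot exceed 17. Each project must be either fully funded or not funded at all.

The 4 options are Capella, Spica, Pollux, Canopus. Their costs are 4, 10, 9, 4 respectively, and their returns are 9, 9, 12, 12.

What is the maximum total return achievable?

Pollux + Canopus: cost 9 + 4 = 13 ≤ 17, return 12 + 12 = 24.
Capella + Pollux + Canopus: cost 4 + 9 + 4 = 17 ≤ 17, return 9 + 12 + 12 = 33.
Best is Capella, Pollux, and Canopus with total return 33.

33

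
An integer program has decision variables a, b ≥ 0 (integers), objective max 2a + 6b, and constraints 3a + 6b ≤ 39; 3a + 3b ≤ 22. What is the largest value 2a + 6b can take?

38

(a,b)=(1,6) is feasible, giving 38.
(a,b)=(0,6) is feasible, giving 36.
No feasible integer point exceeds 38.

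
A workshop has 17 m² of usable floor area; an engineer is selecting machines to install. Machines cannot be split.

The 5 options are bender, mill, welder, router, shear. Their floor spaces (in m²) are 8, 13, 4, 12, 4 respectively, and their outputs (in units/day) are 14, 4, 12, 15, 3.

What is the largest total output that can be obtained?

Take bender, welder, and shear: floor space 8 + 4 + 4 = 16 ≤ 17, output 14 + 12 + 3 = 29.
No other feasible combination does better.

29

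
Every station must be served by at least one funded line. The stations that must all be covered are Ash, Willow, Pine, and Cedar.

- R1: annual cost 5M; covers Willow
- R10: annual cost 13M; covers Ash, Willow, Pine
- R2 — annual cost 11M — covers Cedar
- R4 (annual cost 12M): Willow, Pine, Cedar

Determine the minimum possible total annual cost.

Choose R10 and R2: together they cover Ash, Willow, Pine, Cedar — every station.
Total annual cost: 13 + 11 = 24.

24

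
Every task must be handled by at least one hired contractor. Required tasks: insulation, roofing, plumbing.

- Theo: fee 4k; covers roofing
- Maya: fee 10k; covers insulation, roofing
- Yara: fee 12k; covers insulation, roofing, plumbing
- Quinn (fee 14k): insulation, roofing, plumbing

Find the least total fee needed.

12

Yara alone covers insulation, roofing, plumbing — every task.
Total fee: 12.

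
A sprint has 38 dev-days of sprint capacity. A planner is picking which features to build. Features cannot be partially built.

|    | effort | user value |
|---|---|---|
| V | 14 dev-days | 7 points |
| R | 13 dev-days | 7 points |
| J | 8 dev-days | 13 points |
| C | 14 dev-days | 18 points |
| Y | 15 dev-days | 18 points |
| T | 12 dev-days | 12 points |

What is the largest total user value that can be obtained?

Take J, C, and Y: effort 8 + 14 + 15 = 37 ≤ 38, user value 13 + 18 + 18 = 49.
No other feasible combination does better.

49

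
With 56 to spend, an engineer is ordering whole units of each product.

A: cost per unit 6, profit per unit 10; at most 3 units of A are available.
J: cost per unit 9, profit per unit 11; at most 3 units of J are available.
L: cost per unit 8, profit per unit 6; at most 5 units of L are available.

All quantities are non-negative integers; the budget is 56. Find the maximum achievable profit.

This is a bounded integer knapsack.
2×A, 3×J, and 2×L: cost 55 ≤ 56, profit 2·10 + 3·11 + 2·6 = 65.
3×A, 3×J, and 1×L: cost 53 ≤ 56, profit 3·10 + 3·11 + 1·6 = 69.
Best is 69.

69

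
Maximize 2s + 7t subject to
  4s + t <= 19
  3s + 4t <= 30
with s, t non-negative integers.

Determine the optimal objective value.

49

The continuous relaxation peaks at (0, 7.5) with value 52.50; rounding to a feasible lattice point costs some objective.
(s,t)=(0,7): 4·0+1·7=7≤19, 3·0+4·7=28≤30, objective 49.
(s,t)=(1,6): 4·1+1·6=10≤19, 3·1+4·6=27≤30, objective 44.
(s,t)=(0,6): 4·0+1·6=6≤19, 3·0+4·6=24≤30, objective 42.
No feasible integer point exceeds 49.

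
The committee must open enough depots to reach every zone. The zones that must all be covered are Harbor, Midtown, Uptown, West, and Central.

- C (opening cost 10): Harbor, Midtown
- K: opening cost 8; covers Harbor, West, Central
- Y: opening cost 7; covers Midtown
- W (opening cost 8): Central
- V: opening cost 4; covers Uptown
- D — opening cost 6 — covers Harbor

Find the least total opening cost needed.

19

This is a weighted set-cover instance.
Choose K, Y, and V: together they cover Harbor, Midtown, Uptown, West, Central — every zone.
Total opening cost: 8 + 7 + 4 = 19.
No cover costs less than 19.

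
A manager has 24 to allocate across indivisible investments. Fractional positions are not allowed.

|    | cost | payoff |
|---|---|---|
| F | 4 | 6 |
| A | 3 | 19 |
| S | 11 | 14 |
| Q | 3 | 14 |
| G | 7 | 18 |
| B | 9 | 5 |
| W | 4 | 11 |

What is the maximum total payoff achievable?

A + S + Q + G: cost 3 + 11 + 3 + 7 = 24 ≤ 24, payoff 19 + 14 + 14 + 18 = 65.
F + A + Q + G + W: cost 4 + 3 + 3 + 7 + 4 = 21 ≤ 24, payoff 6 + 19 + 14 + 18 + 11 = 68.
Best is F, A, Q, G, and W with total payoff 68.

68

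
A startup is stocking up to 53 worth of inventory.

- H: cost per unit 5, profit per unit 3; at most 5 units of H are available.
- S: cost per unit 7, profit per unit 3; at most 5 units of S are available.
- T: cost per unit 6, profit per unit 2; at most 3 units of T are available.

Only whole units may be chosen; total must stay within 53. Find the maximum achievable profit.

27

H has the best ratio (3/5); taking only H gives at most 5×3 = 15 (stopped by the supply cap of 5).
Mixing does better — 5×H and 4×S: cost 53 ≤ 53, profit 5·3 + 4·3 = 27.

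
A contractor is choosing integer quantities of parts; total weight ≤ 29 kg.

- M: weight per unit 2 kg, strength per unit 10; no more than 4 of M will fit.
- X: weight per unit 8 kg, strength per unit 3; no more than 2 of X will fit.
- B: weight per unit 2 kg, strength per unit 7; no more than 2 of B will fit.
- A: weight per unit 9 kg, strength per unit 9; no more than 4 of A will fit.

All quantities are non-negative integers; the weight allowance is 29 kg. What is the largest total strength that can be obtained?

4×M, 1×X, 2×B, and 1×A: weight 29 ≤ 29, strength 4·10 + 1·3 + 2·7 + 1·9 = 66.
4×M, 1×B, and 2×A: weight 28 ≤ 29, strength 4·10 + 1·7 + 2·9 = 65.
Best is 66.

66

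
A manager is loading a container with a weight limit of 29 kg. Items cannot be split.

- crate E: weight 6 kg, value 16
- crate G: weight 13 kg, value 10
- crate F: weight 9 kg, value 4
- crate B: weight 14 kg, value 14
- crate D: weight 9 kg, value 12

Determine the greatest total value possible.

Take crate E, crate B, and crate D: weight 6 + 14 + 9 = 29 ≤ 29, value 16 + 14 + 12 = 42.
No other feasible combination does better.

42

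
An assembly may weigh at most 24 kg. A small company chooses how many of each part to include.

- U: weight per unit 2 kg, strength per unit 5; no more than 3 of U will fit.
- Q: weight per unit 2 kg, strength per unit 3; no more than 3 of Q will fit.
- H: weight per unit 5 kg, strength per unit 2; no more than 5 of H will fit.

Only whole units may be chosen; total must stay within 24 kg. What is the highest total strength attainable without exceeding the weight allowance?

U has the best ratio (5/2); taking only U gives at most 3×5 = 15 (stopped by the supply cap of 3).
Mixing does better — 3×U, 3×Q, and 2×H: weight 22 ≤ 24, strength 3·5 + 3·3 + 2·2 = 28.

28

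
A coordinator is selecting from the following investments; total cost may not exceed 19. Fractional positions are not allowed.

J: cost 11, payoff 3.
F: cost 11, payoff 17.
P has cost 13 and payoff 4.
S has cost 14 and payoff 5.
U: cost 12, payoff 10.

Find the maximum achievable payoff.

17

Allowing fractional choices, the relaxed optimum would be about 23.7, but investments are indivisible.
U: cost 12 ≤ 19, payoff 10.
F: cost 11 ≤ 19, payoff 17.
S: cost 14 ≤ 19, payoff 5.
Best is F with total payoff 17.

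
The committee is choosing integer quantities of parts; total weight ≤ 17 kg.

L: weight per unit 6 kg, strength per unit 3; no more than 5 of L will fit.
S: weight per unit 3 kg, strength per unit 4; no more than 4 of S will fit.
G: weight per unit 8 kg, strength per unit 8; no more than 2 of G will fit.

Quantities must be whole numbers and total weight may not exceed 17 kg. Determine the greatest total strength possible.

20

Take 3×S and 1×G: weight 17 ≤ 17, strength 3·4 + 1·8 = 20.
No other integer combination yields more.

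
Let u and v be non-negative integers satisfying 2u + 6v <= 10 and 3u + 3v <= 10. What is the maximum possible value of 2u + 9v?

(u,v)=(2,1) is feasible, giving 13.
(u,v)=(1,1) is feasible, giving 11.
The best lattice point is (2,1), giving 13.

13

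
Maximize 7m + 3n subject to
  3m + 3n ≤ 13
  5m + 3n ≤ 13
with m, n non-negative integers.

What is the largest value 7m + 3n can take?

The continuous relaxation peaks at (2.6, 0) with value 18.20; rounding to a feasible lattice point costs some objective.
(m,n)=(2,1): 3·2+3·1=9≤13, 5·2+3·1=13≤13, objective 17.
(m,n)=(2,0): 3·2+3·0=6≤13, 5·2+3·0=10≤13, objective 14.
(m,n)=(1,2): 3·1+3·2=9≤13, 5·1+3·2=11≤13, objective 13.
No feasible integer point exceeds 17.

17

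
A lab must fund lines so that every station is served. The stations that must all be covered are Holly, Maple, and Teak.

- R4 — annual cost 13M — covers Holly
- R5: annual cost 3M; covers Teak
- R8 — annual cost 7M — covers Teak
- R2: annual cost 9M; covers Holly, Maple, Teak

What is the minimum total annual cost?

The greedy cost-per-new-station heuristic would pick R5 and R2 for 12, but a cheaper cover exists.
R2 alone covers Holly, Maple, Teak — every station.
Total annual cost: 9.
No cover costs less than 9.

9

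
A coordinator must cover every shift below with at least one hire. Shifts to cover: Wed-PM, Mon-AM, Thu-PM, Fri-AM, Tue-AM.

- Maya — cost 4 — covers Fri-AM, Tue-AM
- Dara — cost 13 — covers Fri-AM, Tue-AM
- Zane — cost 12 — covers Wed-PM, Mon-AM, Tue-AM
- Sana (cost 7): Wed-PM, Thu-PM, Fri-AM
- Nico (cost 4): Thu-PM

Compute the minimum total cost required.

19

The greedy cost-per-new-shift heuristic would pick Maya, Sana, and Zane for 23, but a cheaper cover exists.
Choose Zane and Sana: together they cover Wed-PM, Mon-AM, Thu-PM, Fri-AM, Tue-AM — every shift.
Total cost: 12 + 7 = 19.
No cover costs less than 19.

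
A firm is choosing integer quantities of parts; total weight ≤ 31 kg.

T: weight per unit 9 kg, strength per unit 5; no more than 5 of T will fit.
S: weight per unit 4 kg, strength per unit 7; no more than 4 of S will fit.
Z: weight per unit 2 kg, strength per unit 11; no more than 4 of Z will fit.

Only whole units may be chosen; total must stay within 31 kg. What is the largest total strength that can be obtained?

72

Z has the best ratio (11/2); taking only Z gives at most 4×11 = 44 (stopped by the supply cap of 4).
Mixing does better — 4×S and 4×Z: weight 24 ≤ 31, strength 4·7 + 4·11 = 72.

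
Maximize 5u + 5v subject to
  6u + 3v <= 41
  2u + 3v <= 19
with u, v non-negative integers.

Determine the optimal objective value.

40

(u,v)=(5,3): 6·5+3·3=39≤41, 2·5+3·3=19≤19, objective 40.
(u,v)=(4,3): 6·4+3·3=33≤41, 2·4+3·3=17≤19, objective 35.
(u,v)=(6,1): 6·6+3·1=39≤41, 2·6+3·1=15≤19, objective 35.
The best lattice point is (5,3), giving 40.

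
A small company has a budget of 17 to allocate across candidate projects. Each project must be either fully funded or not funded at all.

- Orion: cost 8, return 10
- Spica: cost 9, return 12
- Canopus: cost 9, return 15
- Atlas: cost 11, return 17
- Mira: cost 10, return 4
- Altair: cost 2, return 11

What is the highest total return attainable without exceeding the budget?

28

Allowing fractional choices, the relaxed optimum would be about 35.3, but projects are indivisible.
Atlas + Altair: cost 11 + 2 = 13 ≤ 17, return 17 + 11 = 28.
Canopus + Altair: cost 9 + 2 = 11 ≤ 17, return 15 + 11 = 26.
Orion + Canopus: cost 8 + 9 = 17 ≤ 17, return 10 + 15 = 25.
Best is Atlas and Altair with total return 28.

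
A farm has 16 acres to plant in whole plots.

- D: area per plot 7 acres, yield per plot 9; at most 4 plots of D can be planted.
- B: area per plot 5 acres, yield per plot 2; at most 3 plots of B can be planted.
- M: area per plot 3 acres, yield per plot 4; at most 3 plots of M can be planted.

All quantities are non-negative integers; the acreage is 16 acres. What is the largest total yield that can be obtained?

21

M has the best ratio (4/3); taking only M gives at most 3×4 = 12 (stopped by the supply cap of 3).
Mixing does better — 1×D and 3×M: area 16 ≤ 16, yield 1·9 + 3·4 = 21.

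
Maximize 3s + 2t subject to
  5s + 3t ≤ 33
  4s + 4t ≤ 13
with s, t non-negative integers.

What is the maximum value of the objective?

Relaxing integrality, the LP optimum is 9.75 at (s,t) = (3.25, 0), which is not an integer point.
(s,t)=(3,0): 5·3+3·0=15≤33, 4·3+4·0=12≤13, objective 9.
(s,t)=(2,1): 5·2+3·1=13≤33, 4·2+4·1=12≤13, objective 8.
(s,t)=(2,0): 5·2+3·0=10≤33, 4·2+4·0=8≤13, objective 6.
The best lattice point is (3,0), giving 9.

9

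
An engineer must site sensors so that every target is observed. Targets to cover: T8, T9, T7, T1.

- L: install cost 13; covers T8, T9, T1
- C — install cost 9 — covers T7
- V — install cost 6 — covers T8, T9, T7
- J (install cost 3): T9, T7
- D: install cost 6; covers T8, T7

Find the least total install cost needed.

This is an integer covering problem.
The greedy cost-per-new-target heuristic would pick J, V, and L for 22, but a cheaper cover exists.
Choose L and J: together they cover T8, T9, T7, T1 — every target.
Total install cost: 13 + 3 = 16.
No cover costs less than 16.

16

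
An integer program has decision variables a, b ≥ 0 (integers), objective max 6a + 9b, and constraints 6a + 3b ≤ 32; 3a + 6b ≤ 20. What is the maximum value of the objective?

33

(a,b)=(4,1): 6·4+3·1=27≤32, 3·4+6·1=18≤20, objective 33.
(a,b)=(5,0): 6·5+3·0=30≤32, 3·5+6·0=15≤20, objective 30.
Maximum is 33 at (a,b)=(4,1).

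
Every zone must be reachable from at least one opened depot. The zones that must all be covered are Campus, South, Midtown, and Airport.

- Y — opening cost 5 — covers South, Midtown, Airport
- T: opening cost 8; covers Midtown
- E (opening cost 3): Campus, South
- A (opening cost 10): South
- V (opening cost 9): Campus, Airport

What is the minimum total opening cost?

8

Choose Y and E: together they cover Campus, South, Midtown, Airport — every zone.
Total opening cost: 5 + 3 = 8.
No cover costs less than 8.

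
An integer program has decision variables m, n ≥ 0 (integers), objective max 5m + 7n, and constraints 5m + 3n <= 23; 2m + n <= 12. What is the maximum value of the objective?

Relaxing integrality, the LP optimum is 53.67 at (m,n) = (0, 7.67), which is not an integer point.
(m,n)=(0,7): 5·0+3·7=21≤23, 2·0+1·7=7≤12, objective 49.
(m,n)=(1,6): 5·1+3·6=23≤23, 2·1+1·6=8≤12, objective 47.
(m,n)=(0,6): 5·0+3·6=18≤23, 2·0+1·6=6≤12, objective 42.
The best lattice point is (0,7), giving 49.

49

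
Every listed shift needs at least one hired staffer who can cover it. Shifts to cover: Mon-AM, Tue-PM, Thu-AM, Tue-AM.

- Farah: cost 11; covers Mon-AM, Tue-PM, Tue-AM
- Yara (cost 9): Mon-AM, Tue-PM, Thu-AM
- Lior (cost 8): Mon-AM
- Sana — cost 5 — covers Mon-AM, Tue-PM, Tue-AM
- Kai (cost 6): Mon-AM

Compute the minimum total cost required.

14

This is a weighted set-cover instance.
Choose Yara and Sana: together they cover Mon-AM, Tue-PM, Thu-AM, Tue-AM — every shift.
Total cost: 9 + 5 = 14.
No cover costs less than 14.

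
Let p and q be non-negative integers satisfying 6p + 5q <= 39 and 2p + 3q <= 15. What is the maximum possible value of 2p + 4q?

(p,q)=(0,5): 6·0+5·5=25≤39, 2·0+3·5=15≤15, objective 20.
(p,q)=(1,4): 6·1+5·4=26≤39, 2·1+3·4=14≤15, objective 18.
(p,q)=(0,4): 6·0+5·4=20≤39, 2·0+3·4=12≤15, objective 16.
The best lattice point is (0,5), giving 20.

20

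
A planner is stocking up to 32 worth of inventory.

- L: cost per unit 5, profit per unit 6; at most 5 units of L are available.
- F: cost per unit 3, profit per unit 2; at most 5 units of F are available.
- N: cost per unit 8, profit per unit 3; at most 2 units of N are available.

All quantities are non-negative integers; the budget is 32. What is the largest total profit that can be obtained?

34

L has the best ratio (6/5); taking only L gives at most 5×6 = 30 (stopped by the supply cap of 5).
Mixing does better — 5×L and 2×F: cost 31 ≤ 32, profit 5·6 + 2·2 = 34.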